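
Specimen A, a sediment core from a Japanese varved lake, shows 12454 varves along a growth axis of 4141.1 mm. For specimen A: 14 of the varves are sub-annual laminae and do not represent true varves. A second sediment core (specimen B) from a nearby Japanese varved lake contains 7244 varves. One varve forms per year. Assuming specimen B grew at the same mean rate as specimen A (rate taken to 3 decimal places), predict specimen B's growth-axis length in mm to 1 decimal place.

Specimen A: adjusted count: 12454 − 14 = 12440 varves.
A: Extension rate ≈ 4141.1 / 12440 = 0.333 mm/yr.
B's length ≈ 0.333 × 7244 = 2412.3 mm.

2412.3 mm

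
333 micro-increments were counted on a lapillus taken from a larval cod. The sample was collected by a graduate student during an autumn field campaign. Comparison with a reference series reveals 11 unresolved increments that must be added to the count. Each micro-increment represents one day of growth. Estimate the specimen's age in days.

344 days

Correcting the raw count gives 333 + 11 = 344 true micro-increments.
At one micro-increment per day, that is 344 days.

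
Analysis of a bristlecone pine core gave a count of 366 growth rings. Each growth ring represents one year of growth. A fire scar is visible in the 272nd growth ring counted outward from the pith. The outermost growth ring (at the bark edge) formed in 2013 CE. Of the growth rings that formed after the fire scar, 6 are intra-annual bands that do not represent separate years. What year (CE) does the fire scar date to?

1925 CE

The fire scar sits at growth ring 272 from the pith, so 366 − 272 = 94 growth rings formed after it.
Removing the 6 false growth rings leaves 94 − 6 = 88 true growth rings beyond the fire scar.
Counting back 88 years from 2013 CE places the fire scar in 2013 − 88 = 1925 CE.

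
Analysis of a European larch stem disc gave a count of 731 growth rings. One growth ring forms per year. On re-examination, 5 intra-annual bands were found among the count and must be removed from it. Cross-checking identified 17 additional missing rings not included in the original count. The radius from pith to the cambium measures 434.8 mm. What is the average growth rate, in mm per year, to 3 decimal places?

0.585 mm per year

Correcting the raw count gives 731 − 5 + 17 = 743 true growth rings.
Extension rate ≈ 434.8 / 743 = 0.585 mm per year.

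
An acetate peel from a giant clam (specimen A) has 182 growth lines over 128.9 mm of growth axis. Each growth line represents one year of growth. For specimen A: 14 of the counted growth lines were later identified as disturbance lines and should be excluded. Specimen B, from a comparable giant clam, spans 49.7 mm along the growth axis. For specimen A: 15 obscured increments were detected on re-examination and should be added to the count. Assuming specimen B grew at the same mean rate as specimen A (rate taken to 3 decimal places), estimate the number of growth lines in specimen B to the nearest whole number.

Specimen A: true growth line count = 182 − 14 + 15 = 183.
A: Extension rate ≈ 128.9 / 183 = 0.704 mm per year.
For B, 49.7 / 0.704 = 70.60 years ≈ 71 growth lines.

71 growth lines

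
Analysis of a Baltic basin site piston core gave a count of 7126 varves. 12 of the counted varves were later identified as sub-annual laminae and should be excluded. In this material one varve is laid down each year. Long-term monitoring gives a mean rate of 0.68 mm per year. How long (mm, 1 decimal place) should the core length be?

4837.5 mm

Adjusted count: 7126 − 12 = 7114 varves.
Length ≈ 0.68 × 7114 = 4837.5 mm.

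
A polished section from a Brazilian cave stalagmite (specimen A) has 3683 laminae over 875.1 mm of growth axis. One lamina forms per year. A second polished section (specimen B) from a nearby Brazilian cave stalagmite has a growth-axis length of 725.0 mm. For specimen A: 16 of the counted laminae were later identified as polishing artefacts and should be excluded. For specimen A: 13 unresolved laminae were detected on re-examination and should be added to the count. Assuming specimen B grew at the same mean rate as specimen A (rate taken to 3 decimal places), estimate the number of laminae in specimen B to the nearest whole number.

3046 laminae

Specimen A: adjusted count: 3683 − 16 + 13 = 3680 laminae.
A: Extension rate ≈ 875.1 / 3680 = 0.238 mm/yr.
Specimen B: 725.0 mm / 0.238 mm per year = 3046.22 years ≈ 3046 laminae.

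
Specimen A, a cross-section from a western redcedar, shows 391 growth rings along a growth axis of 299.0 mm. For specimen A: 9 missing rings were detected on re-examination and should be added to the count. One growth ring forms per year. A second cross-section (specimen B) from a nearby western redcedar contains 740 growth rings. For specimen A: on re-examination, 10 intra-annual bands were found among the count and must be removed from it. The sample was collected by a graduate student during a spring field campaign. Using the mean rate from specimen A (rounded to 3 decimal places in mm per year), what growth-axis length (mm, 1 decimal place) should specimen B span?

Specimen A: true growth ring count = 391 − 10 + 9 = 390.
A: Mean rate = 299.0 mm / 390 years ≈ 0.767 mm per year.
For B, 0.767 mm/year × 740 years = 567.6 mm.

567.6 mm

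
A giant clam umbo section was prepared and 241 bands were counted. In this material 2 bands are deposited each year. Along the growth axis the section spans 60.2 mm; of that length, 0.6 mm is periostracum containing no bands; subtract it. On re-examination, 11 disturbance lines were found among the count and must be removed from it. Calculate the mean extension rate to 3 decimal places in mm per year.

0.518 mm per year

Correcting the raw count gives 241 − 11 = 230 true bands.
230 bands at 2 per year is 230 / 2 = 115 years.
Net length = 60.2 − 0.6 = 59.6 mm.
Extension rate ≈ 59.6 / 115 = 0.518 mm per year.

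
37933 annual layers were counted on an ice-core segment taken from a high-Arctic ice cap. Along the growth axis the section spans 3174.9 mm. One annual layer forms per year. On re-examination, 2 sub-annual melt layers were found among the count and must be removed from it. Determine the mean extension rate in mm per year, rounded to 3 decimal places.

After corrections the count is 37933 − 2 = 37931 annual layers.
3174.9 mm over 37931 years gives 3174.9 / 37931 ≈ 0.084 mm per year.

0.084 mm per year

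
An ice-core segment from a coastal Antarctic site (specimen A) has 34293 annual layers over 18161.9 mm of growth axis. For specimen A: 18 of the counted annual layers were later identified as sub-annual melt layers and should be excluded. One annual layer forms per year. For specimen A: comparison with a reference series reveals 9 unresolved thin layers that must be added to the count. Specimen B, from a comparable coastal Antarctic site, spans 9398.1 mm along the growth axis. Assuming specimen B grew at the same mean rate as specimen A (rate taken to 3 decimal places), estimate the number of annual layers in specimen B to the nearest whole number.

Specimen A: after corrections the count is 34293 − 18 + 9 = 34284 annual layers.
A: Mean rate = 18161.9 mm / 34284 years ≈ 0.530 mm/yr.
For B, 9398.1 / 0.530 = 17732.26 years ≈ 17732 annual layers.

17732 annual layers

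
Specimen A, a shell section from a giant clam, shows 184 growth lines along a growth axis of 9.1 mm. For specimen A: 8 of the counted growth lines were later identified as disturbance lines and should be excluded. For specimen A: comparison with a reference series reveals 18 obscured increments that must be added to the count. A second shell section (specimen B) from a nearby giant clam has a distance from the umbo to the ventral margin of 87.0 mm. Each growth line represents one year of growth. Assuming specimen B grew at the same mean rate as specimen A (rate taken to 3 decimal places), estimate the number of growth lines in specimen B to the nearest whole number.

1851 growth lines

Specimen A: true growth line count = 184 − 8 + 18 = 194.
A: 9.1 mm over 194 years gives 9.1 / 194 ≈ 0.047 mm/yr.
For B, 87.0 / 0.047 = 1851.06 years ≈ 1851 growth lines.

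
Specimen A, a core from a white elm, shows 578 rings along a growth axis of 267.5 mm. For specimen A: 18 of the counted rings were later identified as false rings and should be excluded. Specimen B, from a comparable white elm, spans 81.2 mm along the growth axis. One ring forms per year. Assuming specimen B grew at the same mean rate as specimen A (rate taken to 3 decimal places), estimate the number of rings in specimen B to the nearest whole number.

170 rings

Specimen A: adjusted count: 578 − 18 = 560 rings.
A: Extension rate ≈ 267.5 / 560 = 0.478 mm/year.
B spans 81.2 / 0.478 = 169.87 years ≈ 170 rings.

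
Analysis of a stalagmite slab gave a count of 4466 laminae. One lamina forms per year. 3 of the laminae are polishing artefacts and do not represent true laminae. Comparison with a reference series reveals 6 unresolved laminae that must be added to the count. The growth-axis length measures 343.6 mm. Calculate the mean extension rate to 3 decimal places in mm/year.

0.077 mm/year

True lamina count = 4466 − 3 + 6 = 4469.
343.6 mm over 4469 years gives 343.6 / 4469 ≈ 0.077 mm/year.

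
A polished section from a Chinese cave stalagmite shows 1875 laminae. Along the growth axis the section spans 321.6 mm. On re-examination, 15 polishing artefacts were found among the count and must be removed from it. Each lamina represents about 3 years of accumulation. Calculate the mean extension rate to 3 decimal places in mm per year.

0.058 mm per year

Correcting the raw count gives 1875 − 15 = 1860 true laminae.
At 3 years per lamina, 1860 × 3 = 5580 years.
Extension rate ≈ 321.6 / 5580 = 0.058 mm per year.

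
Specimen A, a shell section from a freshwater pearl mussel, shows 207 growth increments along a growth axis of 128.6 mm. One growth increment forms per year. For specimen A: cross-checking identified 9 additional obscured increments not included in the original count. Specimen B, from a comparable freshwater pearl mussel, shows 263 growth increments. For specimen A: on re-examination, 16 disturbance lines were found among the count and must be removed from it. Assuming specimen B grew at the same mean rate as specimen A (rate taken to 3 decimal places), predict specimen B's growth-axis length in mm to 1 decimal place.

169.1 mm

Specimen A: after corrections the count is 207 − 16 + 9 = 200 growth increments.
A: Extension rate ≈ 128.6 / 200 = 0.643 mm/year.
B's length ≈ 0.643 × 263 = 169.1 mm.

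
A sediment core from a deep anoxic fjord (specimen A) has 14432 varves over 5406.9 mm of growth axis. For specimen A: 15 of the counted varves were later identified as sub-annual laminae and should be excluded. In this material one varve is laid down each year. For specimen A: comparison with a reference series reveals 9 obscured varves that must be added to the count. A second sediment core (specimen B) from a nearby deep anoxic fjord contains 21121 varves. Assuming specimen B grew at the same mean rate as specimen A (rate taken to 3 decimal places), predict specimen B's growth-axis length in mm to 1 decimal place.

Specimen A: correcting the raw count gives 14432 − 15 + 9 = 14426 true varves.
A: Extension rate ≈ 5406.9 / 14426 = 0.375 mm/year.
Length of B = 0.375 × 21121 = 7920.4 mm.

7920.4 mm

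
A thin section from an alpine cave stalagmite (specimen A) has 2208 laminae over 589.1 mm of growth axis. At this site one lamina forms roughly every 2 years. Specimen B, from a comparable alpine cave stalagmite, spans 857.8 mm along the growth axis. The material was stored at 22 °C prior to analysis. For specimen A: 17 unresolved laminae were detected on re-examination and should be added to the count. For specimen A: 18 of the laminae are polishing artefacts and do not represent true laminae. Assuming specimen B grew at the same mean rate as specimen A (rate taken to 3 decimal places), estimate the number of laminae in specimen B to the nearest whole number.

Specimen A: true lamina count = 2208 − 18 + 17 = 2207.
Specimen A: 2207 laminae at 2 years each span 2207 × 2 = 4414 years.
A: 589.1 mm over 4414 years gives 589.1 / 4414 ≈ 0.133 mm/year.
B spans 857.8 / 0.133 = 6449.62 years; at 2 years per lamina that is 6449.62 / 2 ≈ 3225 laminae.

3225 laminae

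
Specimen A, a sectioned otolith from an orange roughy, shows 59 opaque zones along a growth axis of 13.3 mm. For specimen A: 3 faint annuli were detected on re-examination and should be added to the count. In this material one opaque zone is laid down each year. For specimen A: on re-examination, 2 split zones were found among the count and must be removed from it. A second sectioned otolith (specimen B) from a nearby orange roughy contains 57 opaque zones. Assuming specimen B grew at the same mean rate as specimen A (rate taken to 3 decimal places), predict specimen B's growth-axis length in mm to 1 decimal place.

Specimen A: true opaque zone count = 59 − 2 + 3 = 60.
A: 13.3 mm over 60 years gives 13.3 / 60 ≈ 0.222 mm/yr.
Length of B = 0.222 × 57 = 12.7 mm.

12.7 mm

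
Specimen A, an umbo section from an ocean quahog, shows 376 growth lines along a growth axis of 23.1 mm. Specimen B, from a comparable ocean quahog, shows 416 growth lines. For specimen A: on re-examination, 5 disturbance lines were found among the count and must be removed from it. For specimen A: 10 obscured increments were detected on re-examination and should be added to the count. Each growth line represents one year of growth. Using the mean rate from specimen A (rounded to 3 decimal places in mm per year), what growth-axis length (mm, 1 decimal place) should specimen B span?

Specimen A: adjusted count: 376 − 5 + 10 = 381 growth lines.
A: Extension rate ≈ 23.1 / 381 = 0.061 mm/year.
B's length ≈ 0.061 × 416 = 25.4 mm.

25.4 mm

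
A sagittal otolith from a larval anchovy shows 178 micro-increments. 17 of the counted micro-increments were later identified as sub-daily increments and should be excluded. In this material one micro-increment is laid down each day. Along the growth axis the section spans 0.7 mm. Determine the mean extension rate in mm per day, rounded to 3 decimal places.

0.004 mm per day

Adjusted count: 178 − 17 = 161 micro-increments.
Mean rate = 0.7 mm / 161 days ≈ 0.004 mm per day.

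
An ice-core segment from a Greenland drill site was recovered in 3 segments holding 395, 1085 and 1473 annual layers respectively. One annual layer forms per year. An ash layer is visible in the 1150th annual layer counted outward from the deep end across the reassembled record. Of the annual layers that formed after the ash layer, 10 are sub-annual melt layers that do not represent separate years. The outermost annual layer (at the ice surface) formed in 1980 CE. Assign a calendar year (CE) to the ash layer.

187 CE

Total annual layers = 395 + 1085 + 1473 = 2953.
The ash layer sits at annual layer 1150 from the deep end, so 2953 − 1150 = 1803 annual layers formed after it.
1803 − 10 false = 1793 true annual layers after the ash layer.
Counting back 1793 years from 1980 CE places the ash layer in 1980 − 1793 = 187 CE.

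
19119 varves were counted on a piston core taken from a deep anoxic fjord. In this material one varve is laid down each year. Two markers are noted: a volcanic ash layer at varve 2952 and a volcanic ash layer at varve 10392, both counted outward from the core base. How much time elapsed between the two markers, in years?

The two markers are separated by 10392 − 2952 = 7440 varves.
At one varve per year, 7440 years elapsed between them.

7440 yr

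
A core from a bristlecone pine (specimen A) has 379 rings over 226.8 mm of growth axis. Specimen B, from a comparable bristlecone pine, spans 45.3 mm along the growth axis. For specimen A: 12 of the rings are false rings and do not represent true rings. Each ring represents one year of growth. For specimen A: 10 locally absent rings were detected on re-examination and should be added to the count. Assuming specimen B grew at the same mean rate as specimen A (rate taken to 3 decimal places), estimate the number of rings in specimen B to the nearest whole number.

Specimen A: adjusted count: 379 − 12 + 10 = 377 rings.
A: Extension rate ≈ 226.8 / 377 = 0.602 mm/year.
B spans 45.3 / 0.602 = 75.25 years ≈ 75 rings.

75 rings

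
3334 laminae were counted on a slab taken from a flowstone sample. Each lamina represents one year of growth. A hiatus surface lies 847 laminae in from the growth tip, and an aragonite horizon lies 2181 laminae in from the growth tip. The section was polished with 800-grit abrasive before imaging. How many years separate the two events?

1334 years

2181 − 847 = 1334 laminae lie between the two events.
One lamina per year makes the interval 1334 years.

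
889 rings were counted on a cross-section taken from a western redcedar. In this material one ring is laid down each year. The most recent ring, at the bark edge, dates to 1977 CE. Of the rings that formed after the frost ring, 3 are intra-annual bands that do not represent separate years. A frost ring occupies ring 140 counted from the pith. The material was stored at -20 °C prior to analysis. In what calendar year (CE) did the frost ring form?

1231 CE

889 − 140 = 749 rings lie beyond the frost ring toward the bark edge.
749 − 3 false = 746 true rings after the frost ring.
The ring at the bark edge is 1977 CE, so the frost ring dates to 1977 − 746 = 1231 CE.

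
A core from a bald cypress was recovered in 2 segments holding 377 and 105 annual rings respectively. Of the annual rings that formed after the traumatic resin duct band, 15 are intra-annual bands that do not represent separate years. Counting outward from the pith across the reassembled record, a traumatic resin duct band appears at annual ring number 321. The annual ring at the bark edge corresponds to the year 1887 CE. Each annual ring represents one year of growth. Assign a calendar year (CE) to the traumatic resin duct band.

1741 CE

Total annual rings = 377 + 105 = 482.
Between annual ring 321 and the bark edge there are 482 − 321 = 161 annual rings.
161 − 15 false = 146 true annual rings after the traumatic resin duct band.
1887 − 146 = 1741 CE.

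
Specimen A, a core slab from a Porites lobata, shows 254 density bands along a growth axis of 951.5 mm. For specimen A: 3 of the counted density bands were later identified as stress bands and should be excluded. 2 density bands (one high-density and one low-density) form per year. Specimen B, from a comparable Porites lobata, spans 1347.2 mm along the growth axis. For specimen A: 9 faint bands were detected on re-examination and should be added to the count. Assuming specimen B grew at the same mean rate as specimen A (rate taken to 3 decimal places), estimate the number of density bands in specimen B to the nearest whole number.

368 density bands

Specimen A: true density band count = 254 − 3 + 9 = 260.
Specimen A: 260 density bands at 2 per year is 260 / 2 = 130 years.
A: Extension rate ≈ 951.5 / 130 = 7.319 mm/year.
For B, 1347.2 / 7.319 = 184.07 years; at 2 density bands per year that is 184.07 × 2 ≈ 368 density bands.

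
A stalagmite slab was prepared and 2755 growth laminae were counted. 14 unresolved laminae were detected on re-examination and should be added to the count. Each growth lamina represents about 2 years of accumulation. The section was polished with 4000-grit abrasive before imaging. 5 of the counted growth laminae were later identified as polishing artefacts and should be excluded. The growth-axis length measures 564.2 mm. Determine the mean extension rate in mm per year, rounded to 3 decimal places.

0.102 mm per year

After corrections the count is 2755 − 5 + 14 = 2764 growth laminae.
2764 growth laminae at 2 years each span 2764 × 2 = 5528 years.
564.2 mm over 5528 years gives 564.2 / 5528 ≈ 0.102 mm per year.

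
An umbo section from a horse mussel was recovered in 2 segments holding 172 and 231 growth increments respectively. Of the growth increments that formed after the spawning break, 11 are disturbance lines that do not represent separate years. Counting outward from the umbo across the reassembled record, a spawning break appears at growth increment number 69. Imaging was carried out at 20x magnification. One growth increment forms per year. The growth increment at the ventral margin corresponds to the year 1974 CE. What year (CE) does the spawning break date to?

1651 CE

Total growth increments = 172 + 231 = 403.
The spawning break sits at growth increment 69 from the umbo, so 403 − 69 = 334 growth increments formed after it.
Excluding 11 false growth increments: 334 − 11 = 323.
The growth increment at the ventral margin is 1974 CE, so the spawning break dates to 1974 − 323 = 1651 CE.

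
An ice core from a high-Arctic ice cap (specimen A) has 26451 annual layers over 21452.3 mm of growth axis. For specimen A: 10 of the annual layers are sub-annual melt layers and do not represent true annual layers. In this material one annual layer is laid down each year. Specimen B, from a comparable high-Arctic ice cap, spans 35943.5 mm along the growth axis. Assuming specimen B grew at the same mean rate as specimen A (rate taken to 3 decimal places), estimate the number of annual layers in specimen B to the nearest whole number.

44320 annual layers

Specimen A: after corrections the count is 26451 − 10 = 26441 annual layers.
A: Mean rate = 21452.3 mm / 26441 years ≈ 0.811 mm per year.
For B, 35943.5 / 0.811 = 44319.98 years ≈ 44320 annual layers.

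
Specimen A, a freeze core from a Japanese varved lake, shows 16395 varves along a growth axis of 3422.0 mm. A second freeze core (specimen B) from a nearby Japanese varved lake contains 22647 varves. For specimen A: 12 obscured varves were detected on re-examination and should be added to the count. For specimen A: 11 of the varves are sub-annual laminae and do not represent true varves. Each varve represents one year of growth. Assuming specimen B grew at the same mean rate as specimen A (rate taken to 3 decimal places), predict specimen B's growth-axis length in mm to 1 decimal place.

Specimen A: after corrections the count is 16395 − 11 + 12 = 16396 varves.
A: Extension rate ≈ 3422.0 / 16396 = 0.209 mm/yr.
For B, 0.209 mm/year × 22647 years = 4733.2 mm.

4733.2 mm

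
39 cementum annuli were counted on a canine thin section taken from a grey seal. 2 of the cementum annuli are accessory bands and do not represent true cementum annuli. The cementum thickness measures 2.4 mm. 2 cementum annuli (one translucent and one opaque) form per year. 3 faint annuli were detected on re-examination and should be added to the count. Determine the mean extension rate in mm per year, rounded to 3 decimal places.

0.120 mm per year

Correcting the raw count gives 39 − 2 + 3 = 40 true cementum annuli.
With 2 cementum annuli per year, 40 / 2 = 20 years.
Extension rate ≈ 2.4 / 20 = 0.120 mm per year.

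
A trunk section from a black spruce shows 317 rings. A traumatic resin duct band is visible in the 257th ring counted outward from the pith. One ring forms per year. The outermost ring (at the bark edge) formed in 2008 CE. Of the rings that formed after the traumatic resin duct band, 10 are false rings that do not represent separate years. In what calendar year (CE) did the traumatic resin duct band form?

317 − 257 = 60 rings lie beyond the traumatic resin duct band toward the bark edge.
60 − 10 false = 50 true rings after the traumatic resin duct band.
2008 − 50 = 1958 CE.

1958 CE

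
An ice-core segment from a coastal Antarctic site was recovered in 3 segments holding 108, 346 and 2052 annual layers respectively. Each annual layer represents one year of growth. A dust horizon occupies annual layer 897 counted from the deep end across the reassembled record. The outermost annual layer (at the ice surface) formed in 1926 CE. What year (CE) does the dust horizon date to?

Total annual layers = 108 + 346 + 2052 = 2506.
2506 − 897 = 1609 annual layers lie beyond the dust horizon toward the ice surface.
Counting back 1609 years from 1926 CE places the dust horizon in 1926 − 1609 = 317 CE.

317 CE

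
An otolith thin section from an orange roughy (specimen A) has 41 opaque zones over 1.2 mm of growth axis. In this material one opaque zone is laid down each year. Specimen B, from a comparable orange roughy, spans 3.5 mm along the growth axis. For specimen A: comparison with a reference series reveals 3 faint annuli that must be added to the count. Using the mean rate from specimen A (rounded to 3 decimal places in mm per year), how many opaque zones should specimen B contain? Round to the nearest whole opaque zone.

Specimen A: after corrections the count is 41 + 3 = 44 opaque zones.
A: Extension rate ≈ 1.2 / 44 = 0.027 mm per year.
For B, 3.5 / 0.027 = 129.63 years ≈ 130 opaque zones.

130 opaque zones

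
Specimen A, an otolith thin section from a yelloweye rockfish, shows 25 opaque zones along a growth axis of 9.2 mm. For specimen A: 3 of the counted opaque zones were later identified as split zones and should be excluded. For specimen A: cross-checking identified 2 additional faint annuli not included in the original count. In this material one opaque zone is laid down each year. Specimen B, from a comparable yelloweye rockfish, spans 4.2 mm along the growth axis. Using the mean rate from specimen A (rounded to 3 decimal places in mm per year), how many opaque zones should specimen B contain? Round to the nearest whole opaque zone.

Specimen A: correcting the raw count gives 25 − 3 + 2 = 24 true opaque zones.
A: Mean rate = 9.2 mm / 24 years ≈ 0.383 mm per year.
Specimen B: 4.2 mm / 0.383 mm per year = 10.97 years ≈ 11 opaque zones.

11 opaque zones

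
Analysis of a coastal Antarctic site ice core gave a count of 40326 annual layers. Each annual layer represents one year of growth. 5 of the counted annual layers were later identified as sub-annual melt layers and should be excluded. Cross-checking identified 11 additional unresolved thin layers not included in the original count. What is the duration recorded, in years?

True annual layer count = 40326 − 5 + 11 = 40332.
One annual layer per year makes the duration 40332 years.

40332 years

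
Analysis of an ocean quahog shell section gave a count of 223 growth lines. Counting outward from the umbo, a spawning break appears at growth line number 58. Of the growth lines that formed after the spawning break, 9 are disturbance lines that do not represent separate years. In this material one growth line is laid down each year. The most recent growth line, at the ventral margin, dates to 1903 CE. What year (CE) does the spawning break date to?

1747 CE

The spawning break sits at growth line 58 from the umbo, so 223 − 58 = 165 growth lines formed after it.
Removing the 9 false growth lines leaves 165 − 9 = 156 true growth lines beyond the spawning break.
1903 − 156 = 1747 CE.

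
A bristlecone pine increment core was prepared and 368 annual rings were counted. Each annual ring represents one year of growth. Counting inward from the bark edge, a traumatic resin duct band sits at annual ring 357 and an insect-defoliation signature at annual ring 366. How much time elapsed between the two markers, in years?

366 − 357 = 9 annual rings lie between the two events.
One annual ring per year makes the interval 9 years.

9 years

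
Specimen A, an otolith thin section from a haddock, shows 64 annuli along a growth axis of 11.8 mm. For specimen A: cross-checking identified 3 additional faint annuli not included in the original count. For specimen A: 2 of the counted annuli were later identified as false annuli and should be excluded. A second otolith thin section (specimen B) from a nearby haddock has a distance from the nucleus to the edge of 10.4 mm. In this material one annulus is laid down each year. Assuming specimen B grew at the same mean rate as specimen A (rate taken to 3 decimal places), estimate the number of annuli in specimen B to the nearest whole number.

57 annuli

Specimen A: adjusted count: 64 − 2 + 3 = 65 annuli.
A: Mean rate = 11.8 mm / 65 years ≈ 0.182 mm/year.
Specimen B: 10.4 mm / 0.182 mm per year = 57.14 years ≈ 57 annuli.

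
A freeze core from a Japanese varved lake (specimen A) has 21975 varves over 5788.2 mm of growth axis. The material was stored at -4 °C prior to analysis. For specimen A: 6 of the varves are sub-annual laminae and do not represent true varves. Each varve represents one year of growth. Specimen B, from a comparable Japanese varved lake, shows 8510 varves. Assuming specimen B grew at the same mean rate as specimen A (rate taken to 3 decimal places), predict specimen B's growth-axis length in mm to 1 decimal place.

Specimen A: true varve count = 21975 − 6 = 21969.
A: Mean rate = 5788.2 mm / 21969 years ≈ 0.263 mm per year.
B's length ≈ 0.263 × 8510 = 2238.1 mm.

2238.1 mm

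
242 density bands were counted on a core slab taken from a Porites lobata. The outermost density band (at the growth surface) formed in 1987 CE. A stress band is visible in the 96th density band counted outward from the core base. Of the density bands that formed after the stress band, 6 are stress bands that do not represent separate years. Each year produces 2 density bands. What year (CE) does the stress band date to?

242 − 96 = 146 density bands lie beyond the stress band toward the growth surface.
Removing the 6 false density bands leaves 146 − 6 = 140 true density bands beyond the stress band.
With 2 density bands per year, 140 / 2 = 70 years.
Counting back 70 years from 1987 CE places the stress band in 1987 − 70 = 1917 CE.

1917 CE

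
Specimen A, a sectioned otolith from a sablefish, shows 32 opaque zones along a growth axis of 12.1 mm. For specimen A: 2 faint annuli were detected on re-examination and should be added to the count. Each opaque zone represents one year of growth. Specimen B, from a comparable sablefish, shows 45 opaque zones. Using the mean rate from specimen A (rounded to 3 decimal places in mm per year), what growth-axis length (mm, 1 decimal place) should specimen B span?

16.0 mm

Specimen A: true opaque zone count = 32 + 2 = 34.
A: 12.1 mm over 34 years gives 12.1 / 34 ≈ 0.356 mm/year.
B's length ≈ 0.356 × 45 = 16.0 mm.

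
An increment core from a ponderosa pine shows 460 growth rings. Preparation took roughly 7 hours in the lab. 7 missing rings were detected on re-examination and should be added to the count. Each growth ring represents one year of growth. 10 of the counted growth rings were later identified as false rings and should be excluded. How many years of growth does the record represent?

457 yr

Adjusted count: 460 − 10 + 7 = 457 growth rings.
At one growth ring per year, that is 457 years.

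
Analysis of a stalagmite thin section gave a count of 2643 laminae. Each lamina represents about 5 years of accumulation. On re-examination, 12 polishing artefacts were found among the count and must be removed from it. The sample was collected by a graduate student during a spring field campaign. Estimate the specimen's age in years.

13155 years

True lamina count = 2643 − 12 = 2631.
Multiplying by 5 years per lamina: 2631 × 5 = 13155 years.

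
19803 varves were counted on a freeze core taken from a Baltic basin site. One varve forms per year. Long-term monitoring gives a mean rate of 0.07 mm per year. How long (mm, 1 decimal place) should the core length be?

1386.2 mm

19803 years of growth are recorded.
19803 years at 0.07 mm/year gives 0.07 × 19803 = 1386.2 mm.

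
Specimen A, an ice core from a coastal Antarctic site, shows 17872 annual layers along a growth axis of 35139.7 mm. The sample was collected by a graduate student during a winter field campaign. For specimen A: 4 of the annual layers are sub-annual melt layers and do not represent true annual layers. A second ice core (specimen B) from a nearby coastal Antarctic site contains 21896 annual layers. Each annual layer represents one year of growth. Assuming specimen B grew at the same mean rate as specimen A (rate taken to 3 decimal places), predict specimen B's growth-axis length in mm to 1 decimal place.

43069.4 mm

Specimen A: true annual layer count = 17872 − 4 = 17868.
A: Mean rate = 35139.7 mm / 17868 years ≈ 1.967 mm/year.
B's length ≈ 1.967 × 21896 = 43069.4 mm.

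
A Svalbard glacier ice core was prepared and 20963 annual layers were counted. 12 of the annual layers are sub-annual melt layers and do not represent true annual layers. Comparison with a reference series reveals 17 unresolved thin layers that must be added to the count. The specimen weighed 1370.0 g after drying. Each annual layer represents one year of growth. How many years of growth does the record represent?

True annual layer count = 20963 − 12 + 17 = 20968.
With a one-to-one annual layer periodicity this is 20968 years.

20968 years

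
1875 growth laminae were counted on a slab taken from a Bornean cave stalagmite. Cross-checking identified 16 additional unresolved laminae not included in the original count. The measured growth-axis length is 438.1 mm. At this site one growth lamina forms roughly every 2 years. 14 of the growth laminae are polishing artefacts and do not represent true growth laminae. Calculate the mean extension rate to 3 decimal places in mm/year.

0.117 mm/year

Correcting the raw count gives 1875 − 14 + 16 = 1877 true growth laminae.
At 2 years per growth lamina, 1877 × 2 = 3754 years.
Extension rate ≈ 438.1 / 3754 = 0.117 mm/year.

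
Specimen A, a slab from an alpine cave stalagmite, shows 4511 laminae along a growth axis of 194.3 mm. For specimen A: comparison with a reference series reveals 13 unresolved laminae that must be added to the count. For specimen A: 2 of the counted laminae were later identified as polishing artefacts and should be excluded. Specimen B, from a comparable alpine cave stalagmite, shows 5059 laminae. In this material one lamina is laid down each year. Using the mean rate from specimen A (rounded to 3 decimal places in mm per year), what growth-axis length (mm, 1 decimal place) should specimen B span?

217.5 mm

Specimen A: correcting the raw count gives 4511 − 2 + 13 = 4522 true laminae.
A: Mean rate = 194.3 mm / 4522 years ≈ 0.043 mm/yr.
For B, 0.043 mm/year × 5059 years = 217.5 mm.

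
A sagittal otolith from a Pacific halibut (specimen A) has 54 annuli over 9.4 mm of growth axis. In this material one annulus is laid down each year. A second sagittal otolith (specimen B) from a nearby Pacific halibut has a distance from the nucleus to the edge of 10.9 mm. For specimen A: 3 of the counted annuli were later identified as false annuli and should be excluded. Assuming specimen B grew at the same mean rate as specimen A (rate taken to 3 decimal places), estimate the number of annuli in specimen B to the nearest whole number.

Specimen A: correcting the raw count gives 54 − 3 = 51 true annuli.
A: 9.4 mm over 51 years gives 9.4 / 51 ≈ 0.184 mm/yr.
Specimen B: 10.9 mm / 0.184 mm per year = 59.24 years ≈ 59 annuli.

59 annuli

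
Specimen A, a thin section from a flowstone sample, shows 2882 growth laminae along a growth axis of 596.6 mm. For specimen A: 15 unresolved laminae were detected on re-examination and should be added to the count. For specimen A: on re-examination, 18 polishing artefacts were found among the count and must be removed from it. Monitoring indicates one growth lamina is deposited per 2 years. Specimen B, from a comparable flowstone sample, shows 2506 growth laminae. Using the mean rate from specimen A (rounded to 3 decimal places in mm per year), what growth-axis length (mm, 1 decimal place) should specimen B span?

Specimen A: correcting the raw count gives 2882 − 18 + 15 = 2879 true growth laminae.
Specimen A: multiplying by 2 years per growth lamina: 2879 × 2 = 5758 years.
A: 596.6 mm over 5758 years gives 596.6 / 5758 ≈ 0.104 mm/yr.
Specimen B: 2506 growth laminae at 2 years each span 2506 × 2 = 5012 years. Length of B = 0.104 × 5012 = 521.2 mm.

521.2 mm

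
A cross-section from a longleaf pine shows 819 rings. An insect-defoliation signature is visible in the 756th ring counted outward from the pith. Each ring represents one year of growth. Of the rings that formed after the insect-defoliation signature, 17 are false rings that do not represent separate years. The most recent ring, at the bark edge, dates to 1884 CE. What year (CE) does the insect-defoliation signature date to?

819 − 756 = 63 rings lie beyond the insect-defoliation signature toward the bark edge.
63 − 17 false = 46 true rings after the insect-defoliation signature.
Counting back 46 years from 1884 CE places the insect-defoliation signature in 1884 − 46 = 1838 CE.

1838 CE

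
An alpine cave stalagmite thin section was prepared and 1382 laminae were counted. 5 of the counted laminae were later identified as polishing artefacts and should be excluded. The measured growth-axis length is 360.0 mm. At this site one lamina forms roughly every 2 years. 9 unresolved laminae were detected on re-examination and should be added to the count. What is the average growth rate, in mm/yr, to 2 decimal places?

0.13 mm/yr

After corrections the count is 1382 − 5 + 9 = 1386 laminae.
Multiplying by 2 years per lamina: 1386 × 2 = 2772 years.
Mean rate = 360.0 mm / 2772 years ≈ 0.13 mm/yr.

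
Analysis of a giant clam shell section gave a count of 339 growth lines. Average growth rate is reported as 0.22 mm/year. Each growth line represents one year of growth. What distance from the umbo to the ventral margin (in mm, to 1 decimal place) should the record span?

74.6 mm

The record spans 339 years at 0.22 mm per year.
Predicted length = 0.22 mm/year × 339 years = 74.6 mm.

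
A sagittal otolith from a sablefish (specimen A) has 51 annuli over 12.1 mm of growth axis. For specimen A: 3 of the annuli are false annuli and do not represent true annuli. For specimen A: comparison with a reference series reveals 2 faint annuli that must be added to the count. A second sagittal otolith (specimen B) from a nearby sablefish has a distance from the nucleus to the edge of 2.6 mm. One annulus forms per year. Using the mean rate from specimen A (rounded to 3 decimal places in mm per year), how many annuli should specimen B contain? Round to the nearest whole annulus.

Specimen A: adjusted count: 51 − 3 + 2 = 50 annuli.
A: Mean rate = 12.1 mm / 50 years ≈ 0.242 mm per year.
B spans 2.6 / 0.242 = 10.74 years ≈ 11 annuli.

11 annuli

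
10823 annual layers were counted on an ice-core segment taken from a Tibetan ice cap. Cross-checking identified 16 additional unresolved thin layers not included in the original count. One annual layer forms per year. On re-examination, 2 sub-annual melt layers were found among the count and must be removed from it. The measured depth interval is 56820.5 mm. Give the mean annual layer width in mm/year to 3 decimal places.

5.243 mm/year

Adjusted count: 10823 − 2 + 16 = 10837 annual layers.
Extension rate ≈ 56820.5 / 10837 = 5.243 mm/year.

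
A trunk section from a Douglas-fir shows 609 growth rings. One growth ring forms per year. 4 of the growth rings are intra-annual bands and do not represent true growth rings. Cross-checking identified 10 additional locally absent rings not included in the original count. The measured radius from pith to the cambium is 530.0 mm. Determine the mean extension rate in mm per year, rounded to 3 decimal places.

0.862 mm per year

After corrections the count is 609 − 4 + 10 = 615 growth rings.
Extension rate ≈ 530.0 / 615 = 0.862 mm per year.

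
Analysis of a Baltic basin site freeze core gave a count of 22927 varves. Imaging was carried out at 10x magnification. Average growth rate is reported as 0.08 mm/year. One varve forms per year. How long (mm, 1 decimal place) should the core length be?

1834.2 mm

22927 years of growth are recorded.
22927 years at 0.08 mm/year gives 0.08 × 22927 = 1834.2 mm.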